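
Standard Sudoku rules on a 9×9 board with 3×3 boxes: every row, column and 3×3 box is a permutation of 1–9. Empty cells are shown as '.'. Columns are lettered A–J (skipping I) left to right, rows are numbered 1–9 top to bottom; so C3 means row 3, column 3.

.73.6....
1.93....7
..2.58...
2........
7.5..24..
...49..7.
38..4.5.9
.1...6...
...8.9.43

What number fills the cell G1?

E2 = 2: row 2 has {1,3,7,9}; col 5 has {4,5,6,9}; box has {3,5,6,8} → only 2 remains.
F2 = 4: row 2 has {1,2,3,7,9}; col 6 has {2,6,8,9}; box has {2,3,5,6,8} → only 4 remains.
F1 = 1: row 1 has {3,6,7}; col 6 has {2,4,6,8,9}; box has {2,3,4,5,6,8} → only 1 remains.
F7 = 7: row 7 has {3,4,5,8,9}; col 6 has {1,2,4,6,8,9}; box has {4,6,8,9} → only 7 remains.
E8 = 3: row 8 has {1,6}; col 5 has {2,4,5,6,9}; box has {4,6,7,8,9} → only 3 remains.
E9 = 1: row 9 has {3,4,8,9}; col 5 has {2,3,4,5,6,9}; box has {3,4,6,7,8,9} → only 1 remains.
D1 = 9: row 1 has {1,3,6,7}; col 4 has {3,4,8}; box has {1,2,3,4,5,6,8} → only 9 remains.
D3 = 7: row 3 has {2,5,8}; col 4 has {3,4,8,9}; box has {1,2,3,4,5,6,8,9} → only 7 remains.
E5 = 8: row 5 has {2,4,5,7}; col 5 has {1,2,3,4,5,6,9}; box has {2,4,9} → only 8 remains.
C7 = 6: row 7 has {3,4,5,7,8,9}; col 3 has {2,3,5,9}; box has {1,3,8} → only 6 remains.
D7 = 2: row 7 has {3,4,5,6,7,8,9}; col 4 has {3,4,7,8,9}; box has {1,3,4,6,7,8,9} → only 2 remains.
H7 = 1: row 7 has {2,3,4,5,6,7,8,9}; col 8 has {4,7}; box has {3,4,5,9} → only 1 remains.
D8 = 5: row 8 has {1,3,6}; col 4 has {2,3,4,7,8,9}; box has {1,2,3,4,6,7,8,9} → only 5 remains.
A9 = 5: row 9 has {1,3,4,8,9}; col 1 has {1,2,3,7}; box has {1,3,6,8} → only 5 remains.
B9 = 2: row 9 has {1,3,4,5,8,9}; col 2 has {1,7,8}; box has {1,3,5,6,8} → only 2 remains.
C9 = 7: row 9 has {1,2,3,4,5,8,9}; col 3 has {2,3,5,6,9}; box has {1,2,3,5,6,8} → only 7 remains.
G9 = 6: row 9 has {1,2,3,4,5,7,8,9}; col 7 has {4,5}; box has {1,3,4,5,9} → only 6 remains.
G2 = 8: row 2 has {1,2,3,4,7,9}; col 7 has {4,5,6}; box has {7} → only 8 remains.
E4 = 7: row 4 has {2}; col 5 has {1,2,3,4,5,6,8,9}; box has {2,4,8,9} → only 7 remains.
C8 = 4: row 8 has {1,3,5,6}; col 3 has {2,3,5,6,7,9}; box has {1,2,3,5,6,7,8} → only 4 remains.
G1 = 2: row 1 has {1,3,6,7,9}; col 7 has {4,5,6,8}; box has {7,8} → only 2 remains.

2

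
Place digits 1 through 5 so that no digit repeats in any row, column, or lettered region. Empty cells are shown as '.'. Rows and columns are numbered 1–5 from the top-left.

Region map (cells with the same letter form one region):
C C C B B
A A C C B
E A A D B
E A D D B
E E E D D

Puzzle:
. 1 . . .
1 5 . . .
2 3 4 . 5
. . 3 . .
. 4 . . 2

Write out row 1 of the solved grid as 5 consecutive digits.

R2C3 = 2 (sole candidate).
R3C4 = 1 (sole candidate).
R4C1 = 5 (sole candidate).
R4C2 = 2 (sole candidate).
R4C4 = 4 (sole candidate).
R4C5 = 1 (sole candidate).
R5C1 = 3 (sole candidate).
R5C3 = 1 (sole candidate).
R5C4 = 5 (sole candidate).
R1C1 = 4: row 1 has {1}; col 1 has {1,2,3,5}; region has {1,2} → only 4 remains.
R1C3 = 5: row 1 has {1,4}; col 3 has {1,2,3,4}; region has {1,2,4} → only 5 remains.
R1C5 = 3: row 1 has {1,4,5}; col 5 has {1,2,5}; region has {1,5} → only 3 remains.
R2C4 = 3 (sole candidate).
R2C5 = 4 (sole candidate).
R1C4 = 2: row 1 has {1,3,4,5}; col 4 has {1,3,4,5}; region has {1,3,4,5} → only 2 remains.

41523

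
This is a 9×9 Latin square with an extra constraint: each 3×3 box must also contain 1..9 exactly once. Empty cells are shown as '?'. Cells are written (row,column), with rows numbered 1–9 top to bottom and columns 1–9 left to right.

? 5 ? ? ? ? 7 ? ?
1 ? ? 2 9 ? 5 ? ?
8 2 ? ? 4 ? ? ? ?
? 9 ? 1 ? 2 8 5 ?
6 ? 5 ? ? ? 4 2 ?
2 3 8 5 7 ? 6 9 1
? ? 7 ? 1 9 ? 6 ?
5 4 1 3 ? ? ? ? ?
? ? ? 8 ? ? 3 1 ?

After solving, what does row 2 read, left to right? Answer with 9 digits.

173298546

(1,4) = 6: row 1 has {5,7}; col 4 has {1,2,3,5,8}; box has {2,4,9} → only 6 remains.
(3,4) = 7: row 3 has {2,4,8}; col 4 has {1,2,3,5,6,8}; box has {2,4,6,9} → only 7 remains.
(3,8) = 3: row 3 has {2,4,7,8}; col 8 has {1,2,5,6,9}; box has {5,7} → only 3 remains.
(4,3) = 4: row 4 has {1,2,5,8,9}; col 3 has {1,5,7,8}; box has {2,3,5,6,8,9} → only 4 remains.
(5,4) = 9: row 5 has {2,4,5,6}; col 4 has {1,2,3,5,6,7,8}; box has {1,2,5,7} → only 9 remains.
(6,6) = 4: row 6 has {1,2,3,5,6,7,8,9}; col 6 has {2,9}; box has {1,2,5,7,9} → only 4 remains.
(7,1) = 3: row 7 has {1,6,7,9}; col 1 has {1,2,5,6,8}; box has {1,4,5,7} → only 3 remains.
(7,2) = 8: row 7 has {1,3,6,7,9}; col 2 has {2,3,4,5,9}; box has {1,3,4,5,7} → only 8 remains.
(7,4) = 4: row 7 has {1,3,6,7,8,9}; col 4 has {1,2,3,5,6,7,8,9}; box has {1,3,8,9} → only 4 remains.
(7,7) = 2: row 7 has {1,3,4,6,7,8,9}; col 7 has {3,4,5,6,7,8}; box has {1,3,6} → only 2 remains.
(7,9) = 5: row 7 has {1,2,3,4,6,7,8,9}; col 9 has {1}; box has {1,2,3,6} → only 5 remains.
(8,7) = 9: row 8 has {1,3,4,5}; col 7 has {2,3,4,5,6,7,8}; box has {1,2,3,5,6} → only 9 remains.
(9,1) = 9: row 9 has {1,3,8}; col 1 has {1,2,3,5,6,8}; box has {1,3,4,5,7,8} → only 9 remains.
(9,2) = 6: row 9 has {1,3,8,9}; col 2 has {2,3,4,5,8,9}; box has {1,3,4,5,7,8,9} → only 6 remains.
(9,3) = 2: row 9 has {1,3,6,8,9}; col 3 has {1,4,5,7,8}; box has {1,3,4,5,6,7,8,9} → only 2 remains.
(9,5) = 5: row 9 has {1,2,3,6,8,9}; col 5 has {1,4,7,9}; box has {1,3,4,8,9} → only 5 remains.
(9,6) = 7: row 9 has {1,2,3,5,6,8,9}; col 6 has {2,4,9}; box has {1,3,4,5,8,9} → only 7 remains.
(9,9) = 4: row 9 has {1,2,3,5,6,7,8,9}; col 9 has {1,5}; box has {1,2,3,5,6,9} → only 4 remains.
(1,1) = 4: row 1 has {5,6,7}; col 1 has {1,2,3,5,6,8,9}; box has {1,2,5,8} → only 4 remains.
(1,8) = 8: row 1 has {4,5,6,7}; col 8 has {1,2,3,5,6,9}; box has {3,5,7} → only 8 remains.
(2,2) = 7: row 2 has {1,2,5,9}; col 2 has {2,3,4,5,6,8,9}; box has {1,2,4,5,8} → only 7 remains.
(2,8) = 4: row 2 has {1,2,5,7,9}; col 8 has {1,2,3,5,6,8,9}; box has {3,5,7,8} → only 4 remains.
(2,9) = 6: row 2 has {1,2,4,5,7,9}; col 9 has {1,4,5}; box has {3,4,5,7,8} → only 6 remains.
(3,7) = 1: row 3 has {2,3,4,7,8}; col 7 has {2,3,4,5,6,7,8,9}; box has {3,4,5,6,7,8} → only 1 remains.
(3,9) = 9: row 3 has {1,2,3,4,7,8}; col 9 has {1,4,5,6}; box has {1,3,4,5,6,7,8} → only 9 remains.
(4,1) = 7: row 4 has {1,2,4,5,8,9}; col 1 has {1,2,3,4,5,6,8,9}; box has {2,3,4,5,6,8,9} → only 7 remains.
(4,9) = 3: row 4 has {1,2,4,5,7,8,9}; col 9 has {1,4,5,6,9}; box has {1,2,4,5,6,8,9} → only 3 remains.
(5,2) = 1: row 5 has {2,4,5,6,9}; col 2 has {2,3,4,5,6,7,8,9}; box has {2,3,4,5,6,7,8,9} → only 1 remains.
(5,9) = 7: row 5 has {1,2,4,5,6,9}; col 9 has {1,3,4,5,6,9}; box has {1,2,3,4,5,6,8,9} → only 7 remains.
(8,6) = 6: row 8 has {1,3,4,5,9}; col 6 has {2,4,7,9}; box has {1,3,4,5,7,8,9} → only 6 remains.
(8,8) = 7: row 8 has {1,3,4,5,6,9}; col 8 has {1,2,3,4,5,6,8,9}; box has {1,2,3,4,5,6,9} → only 7 remains.
(8,9) = 8: row 8 has {1,3,4,5,6,7,9}; col 9 has {1,3,4,5,6,7,9}; box has {1,2,3,4,5,6,7,9} → only 8 remains.
(1,5) = 3: row 1 has {4,5,6,7,8}; col 5 has {1,4,5,7,9}; box has {2,4,6,7,9} → only 3 remains.
(1,6) = 1: row 1 has {3,4,5,6,7,8}; col 6 has {2,4,6,7,9}; box has {2,3,4,6,7,9} → only 1 remains.
(1,9) = 2: row 1 has {1,3,4,5,6,7,8}; col 9 has {1,3,4,5,6,7,8,9}; box has {1,3,4,5,6,7,8,9} → only 2 remains.
(2,3) = 3: row 2 has {1,2,4,5,6,7,9}; col 3 has {1,2,4,5,7,8}; box has {1,2,4,5,7,8} → only 3 remains.
(2,6) = 8: row 2 has {1,2,3,4,5,6,7,9}; col 6 has {1,2,4,6,7,9}; box has {1,2,3,4,6,7,9} → only 8 remains.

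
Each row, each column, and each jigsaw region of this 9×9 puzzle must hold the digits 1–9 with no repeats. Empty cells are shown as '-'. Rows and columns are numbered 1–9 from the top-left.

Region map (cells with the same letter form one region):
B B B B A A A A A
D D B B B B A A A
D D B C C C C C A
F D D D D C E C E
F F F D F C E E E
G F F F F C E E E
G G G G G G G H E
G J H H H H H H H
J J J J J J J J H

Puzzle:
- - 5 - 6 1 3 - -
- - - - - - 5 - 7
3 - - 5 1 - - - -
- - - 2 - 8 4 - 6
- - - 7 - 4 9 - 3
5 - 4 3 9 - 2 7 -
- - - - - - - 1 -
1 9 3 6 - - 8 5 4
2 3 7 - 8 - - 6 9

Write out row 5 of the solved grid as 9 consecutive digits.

row 4, column 1 = 7 (sole candidate).
row 4, column 5 = 5 (sole candidate).
row 5, column 5 = 2: row 5 has {3,4,7,9}; col 5 has {1,5,6,8,9}; region has {3,4,7,9} → only 2 remains.
row 5, column 8 = 8: row 5 has {2,3,4,7,9}; col 8 has {1,5,6,7}; region has {2,3,4,6,7,9} → only 8 remains.
row 6, column 6 = 6 (sole candidate).
row 6, column 9 = 1 (sole candidate).
row 7, column 9 = 5 (sole candidate).
row 8, column 5 = 7 (sole candidate).
row 8, column 6 = 2 (sole candidate).
row 9, column 6 = 5 (sole candidate).
row 9, column 7 = 1 (sole candidate).
row 3, column 7 = 7 (sole candidate).
row 4, column 2 = 1 (sole candidate).
row 4, column 3 = 9 (sole candidate).
row 4, column 8 = 3 (sole candidate).
row 5, column 1 = 6: row 5 has {2,3,4,7,8,9}; col 1 has {1,2,3,5,7}; region has {2,3,4,7,9} → only 6 remains.
row 5, column 2 = 5: row 5 has {2,3,4,6,7,8,9}; col 2 has {1,3,9}; region has {2,3,4,6,7,9} → only 5 remains.
row 5, column 3 = 1: row 5 has {2,3,4,5,6,7,8,9}; col 3 has {3,4,5,7,9}; region has {2,3,4,5,6,7,9} → only 1 remains.

651724983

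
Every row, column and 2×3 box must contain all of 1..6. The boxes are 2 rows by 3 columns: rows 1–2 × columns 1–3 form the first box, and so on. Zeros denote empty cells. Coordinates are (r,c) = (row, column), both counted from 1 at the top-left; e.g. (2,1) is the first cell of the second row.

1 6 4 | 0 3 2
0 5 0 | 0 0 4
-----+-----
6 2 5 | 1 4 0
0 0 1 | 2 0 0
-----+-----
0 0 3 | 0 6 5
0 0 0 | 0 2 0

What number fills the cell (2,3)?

2

(1,4) = 5: row 1 has {1,2,3,4,6}; col 4 has {1,2}; box has {2,3,4} → only 5 remains.
(2,3) = 2: row 2 has {4,5}; col 3 has {1,3,4,5}; box has {1,4,5,6} → only 2 remains.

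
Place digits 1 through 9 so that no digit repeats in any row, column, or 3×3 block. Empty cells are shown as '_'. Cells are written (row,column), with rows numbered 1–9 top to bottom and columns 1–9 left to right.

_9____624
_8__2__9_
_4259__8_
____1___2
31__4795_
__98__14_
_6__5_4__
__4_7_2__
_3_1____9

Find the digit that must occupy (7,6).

2

(8,2) = 5: row 8 has {2,4,7}; col 2 has {1,3,4,6,8,9}; box has {3,4,6} → only 5 remains.
(4,2) = 7: row 4 has {1,2}; col 2 has {1,3,4,5,6,8,9}; box has {1,3,9} → only 7 remains.
(6,2) = 2: row 6 has {1,4,8,9}; col 2 has {1,3,4,5,6,7,8,9}; box has {1,3,7,9} → only 2 remains.
(4,1) = 4: in row 4, 4 can only go here (every other open cell in that row sees a 4).
(5,4) = 2: in row 5, 2 can only go here (every other open cell in that row sees a 2).
(6,9) = 7: in row 6, 7 can only go here (every other open cell in that row sees a 7).
(9,6) = 4: in row 9, 4 can only go here (every other open cell in that row sees a 4).
(9,7) = 5: in row 9, 5 can only go here (every other open cell in that row sees a 5).
(2,4) = 4: in row 2, 4 can only go here (every other open cell in that row sees a 4).
(9,1) = 2: in row 9, 2 can only go here (every other open cell in that row sees a 2).
(7,6) = 2: in row 7, 2 can only go here (every other open cell in that row sees a 2).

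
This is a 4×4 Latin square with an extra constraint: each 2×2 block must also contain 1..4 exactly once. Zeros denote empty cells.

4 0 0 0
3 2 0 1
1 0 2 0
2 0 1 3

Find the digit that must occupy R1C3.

R1C2 = 1: row 1 has {4}; col 2 has {2}; box has {2,3,4} → only 1 remains.
R1C3 = 3: row 1 has {1,4}; col 3 has {1,2}; box has {1} → only 3 remains.

3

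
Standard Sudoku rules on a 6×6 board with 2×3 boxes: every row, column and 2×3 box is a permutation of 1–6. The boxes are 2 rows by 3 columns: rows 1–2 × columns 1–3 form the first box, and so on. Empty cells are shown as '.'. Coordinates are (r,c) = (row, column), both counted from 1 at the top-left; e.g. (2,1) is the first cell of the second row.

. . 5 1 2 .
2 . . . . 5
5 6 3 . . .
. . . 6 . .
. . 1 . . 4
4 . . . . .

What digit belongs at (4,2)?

(4,1) = 1: row 4 has {6}; col 1 has {2,4,5}; box has {3,5,6} → only 1 remains.
(1,2) = 4: in row 1, 4 can only go here (every other open cell in that row sees a 4).
(2,3) = 6: row 2 has {2,5}; col 3 has {1,3,5}; box has {2,4,5} → only 6 remains.
(4,2) = 2: row 4 has {1,6}; col 2 has {4,6}; box has {1,3,5,6} → only 2 remains.

2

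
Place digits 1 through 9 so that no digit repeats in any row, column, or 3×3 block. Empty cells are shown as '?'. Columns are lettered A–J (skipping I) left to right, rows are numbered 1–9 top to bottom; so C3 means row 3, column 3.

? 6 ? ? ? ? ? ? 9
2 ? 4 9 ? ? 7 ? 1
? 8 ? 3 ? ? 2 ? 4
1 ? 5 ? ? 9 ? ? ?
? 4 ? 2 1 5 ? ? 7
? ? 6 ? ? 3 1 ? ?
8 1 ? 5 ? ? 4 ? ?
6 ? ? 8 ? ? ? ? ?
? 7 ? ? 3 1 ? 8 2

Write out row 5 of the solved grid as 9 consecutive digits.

348215697

C9 = 9 (sole candidate).
C3 = 1 (hidden single in row 3).
A3 = 9 (hidden single in row 3).
A5 = 3: row 5 has {1,2,4,5,7}; col 1 has {1,2,6,8,9}; box has {1,4,5,6} → only 3 remains.
C5 = 8: row 5 has {1,2,3,4,5,7}; col 3 has {1,4,5,6,9}; box has {1,3,4,5,6} → only 8 remains.
A6 = 7 (sole candidate).
D6 = 4 (sole candidate).
E6 = 8 (sole candidate).
J6 = 5 (sole candidate).
J8 = 3 (sole candidate).
D9 = 6 (sole candidate).
G9 = 5 (sole candidate).
A1 = 5 (sole candidate).
H1 = 3 (sole candidate).
B2 = 3 (sole candidate).
B4 = 2 (sole candidate).
D4 = 7 (sole candidate).
E4 = 6 (sole candidate).
H4 = 4 (sole candidate).
J4 = 8 (sole candidate).
B6 = 9 (sole candidate).
H6 = 2 (sole candidate).
J7 = 6 (sole candidate).
B8 = 5 (sole candidate).
C8 = 2 (sole candidate).
G8 = 9 (sole candidate).
A9 = 4 (sole candidate).
C1 = 7 (sole candidate).
D1 = 1 (sole candidate).
G1 = 8 (sole candidate).
E2 = 5 (sole candidate).
H2 = 6 (sole candidate).
E3 = 7 (sole candidate).
F3 = 6 (sole candidate).
H3 = 5 (sole candidate).
G4 = 3 (sole candidate).
G5 = 6: row 5 has {1,2,3,4,5,7,8}; col 7 has {1,2,3,4,5,7,8,9}; box has {1,2,3,4,5,7,8} → only 6 remains.
H5 = 9: row 5 has {1,2,3,4,5,6,7,8}; col 8 has {2,3,4,5,6,8}; box has {1,2,3,4,5,6,7,8} → only 9 remains.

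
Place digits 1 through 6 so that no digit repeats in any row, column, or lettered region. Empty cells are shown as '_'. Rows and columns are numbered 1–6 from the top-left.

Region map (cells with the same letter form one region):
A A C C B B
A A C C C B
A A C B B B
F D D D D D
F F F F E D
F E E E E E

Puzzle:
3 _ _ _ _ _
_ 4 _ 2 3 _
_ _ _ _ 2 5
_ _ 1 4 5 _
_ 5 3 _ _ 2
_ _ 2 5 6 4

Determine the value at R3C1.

6

R5C5 = 1 (sole candidate).
R6C1 = 1 (sole candidate).
R6C2 = 3 (sole candidate).
R1C5 = 4 (sole candidate).
R3C1 = 6: row 3 has {2,5}; col 1 has {1,3}; region has {3,4} → only 6 remains.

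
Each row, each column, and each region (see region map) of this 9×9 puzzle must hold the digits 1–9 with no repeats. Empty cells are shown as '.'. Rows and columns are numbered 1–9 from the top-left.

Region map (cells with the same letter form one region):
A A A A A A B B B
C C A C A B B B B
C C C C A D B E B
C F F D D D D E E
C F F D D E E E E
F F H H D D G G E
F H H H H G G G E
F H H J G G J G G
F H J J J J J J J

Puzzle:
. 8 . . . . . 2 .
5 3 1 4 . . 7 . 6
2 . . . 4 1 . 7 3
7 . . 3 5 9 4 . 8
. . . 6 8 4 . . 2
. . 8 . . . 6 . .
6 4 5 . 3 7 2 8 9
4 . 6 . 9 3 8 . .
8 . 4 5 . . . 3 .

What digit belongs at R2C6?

R2C5 = 2 (sole candidate).
R2C6 = 8: row 2 has {1,2,3,4,5,6,7}; col 6 has {1,3,4,7,9}; region has {2,3,6,7} → only 8 remains.

8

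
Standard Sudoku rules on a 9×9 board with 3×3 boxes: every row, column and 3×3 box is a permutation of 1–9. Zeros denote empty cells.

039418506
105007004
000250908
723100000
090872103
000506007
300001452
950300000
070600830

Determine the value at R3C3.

R1C1 = 2: row 1 has {1,3,4,5,6,8,9}; col 1 has {1,3,7,9}; box has {1,3,5,9} → only 2 remains.
R1C8 = 7: row 1 has {1,2,3,4,5,6,8,9}; col 8 has {3,5}; box has {4,5,6,8,9} → only 7 remains.
R2C4 = 9: row 2 has {1,4,5,7}; col 4 has {1,2,3,4,5,6,8}; box has {1,2,4,5,7,8} → only 9 remains.
R2C8 = 2: row 2 has {1,4,5,7,9}; col 8 has {3,5,7}; box has {4,5,6,7,8,9} → only 2 remains.
R3C6 = 3: row 3 has {2,5,8,9}; col 6 has {1,2,6,7,8}; box has {1,2,4,5,7,8,9} → only 3 remains.
R3C8 = 1: row 3 has {2,3,5,8,9}; col 8 has {2,3,5,7}; box has {2,4,5,6,7,8,9} → only 1 remains.
R4C7 = 6: row 4 has {1,2,3,7}; col 7 has {1,4,5,8,9}; box has {1,3,7} → only 6 remains.
R5C8 = 4: row 5 has {1,2,3,7,8,9}; col 8 has {1,2,3,5,7}; box has {1,3,6,7} → only 4 remains.
R6C7 = 2: row 6 has {5,6,7}; col 7 has {1,4,5,6,8,9}; box has {1,3,4,6,7} → only 2 remains.
R7C4 = 7: row 7 has {1,2,3,4,5}; col 4 has {1,2,3,4,5,6,8,9}; box has {1,3,6} → only 7 remains.
R8C6 = 4: row 8 has {3,5,9}; col 6 has {1,2,3,6,7,8}; box has {1,3,6,7} → only 4 remains.
R8C7 = 7: row 8 has {3,4,5,9}; col 7 has {1,2,4,5,6,8,9}; box has {2,3,4,5,8} → only 7 remains.
R8C8 = 6: row 8 has {3,4,5,7,9}; col 8 has {1,2,3,4,5,7}; box has {2,3,4,5,7,8} → only 6 remains.
R8C9 = 1: row 8 has {3,4,5,6,7,9}; col 9 has {2,3,4,6,7,8}; box has {2,3,4,5,6,7,8} → only 1 remains.
R9C1 = 4: row 9 has {3,6,7,8}; col 1 has {1,2,3,7,9}; box has {3,5,7,9} → only 4 remains.
R9C9 = 9: row 9 has {3,4,6,7,8}; col 9 has {1,2,3,4,6,7,8}; box has {1,2,3,4,5,6,7,8} → only 9 remains.
R2C5 = 6: row 2 has {1,2,4,5,7,9}; col 5 has {1,5,7}; box has {1,2,3,4,5,7,8,9} → only 6 remains.
R2C7 = 3: row 2 has {1,2,4,5,6,7,9}; col 7 has {1,2,4,5,6,7,8,9}; box has {1,2,4,5,6,7,8,9} → only 3 remains.
R3C1 = 6: row 3 has {1,2,3,5,8,9}; col 1 has {1,2,3,4,7,9}; box has {1,2,3,5,9} → only 6 remains.
R3C2 = 4: row 3 has {1,2,3,5,6,8,9}; col 2 has {2,3,5,7,9}; box has {1,2,3,5,6,9} → only 4 remains.
R3C3 = 7: row 3 has {1,2,3,4,5,6,8,9}; col 3 has {3,5,9}; box has {1,2,3,4,5,6,9} → only 7 remains.

7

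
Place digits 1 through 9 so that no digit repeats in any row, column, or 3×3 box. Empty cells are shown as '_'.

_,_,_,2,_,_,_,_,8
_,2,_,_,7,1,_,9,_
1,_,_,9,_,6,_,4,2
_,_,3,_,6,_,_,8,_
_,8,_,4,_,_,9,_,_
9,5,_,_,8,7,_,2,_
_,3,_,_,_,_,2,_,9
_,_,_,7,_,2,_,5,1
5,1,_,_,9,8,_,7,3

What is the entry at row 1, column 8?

1

row 3, column 2 = 7: row 3 has {1,2,4,6,9}; col 2 has {1,2,3,5,8}; box has {1,2} → only 7 remains.
row 4, column 2 = 4: row 4 has {3,6,8}; col 2 has {1,2,3,5,7,8}; box has {3,5,8,9} → only 4 remains.
row 7, column 8 = 6: row 7 has {2,3,9}; col 8 has {2,4,5,7,8,9}; box has {1,2,3,5,7,9} → only 6 remains.
row 9, column 4 = 6: row 9 has {1,3,5,7,8,9}; col 4 has {2,4,7,9}; box has {2,7,8,9} → only 6 remains.
row 9, column 7 = 4: row 9 has {1,3,5,6,7,8,9}; col 7 has {2,9}; box has {1,2,3,5,6,7,9} → only 4 remains.
row 8, column 7 = 8: row 8 has {1,2,5,7}; col 7 has {2,4,9}; box has {1,2,3,4,5,6,7,9} → only 8 remains.
row 9, column 3 = 2: row 9 has {1,3,4,5,6,7,8,9}; col 3 has {3}; box has {1,3,5} → only 2 remains.
row 1, column 7 = 7: in row 1, 7 can only go here (every other open cell in that row sees a 7).
row 1, column 8 = 1: in row 1, 1 can only go here (every other open cell in that row sees a 1).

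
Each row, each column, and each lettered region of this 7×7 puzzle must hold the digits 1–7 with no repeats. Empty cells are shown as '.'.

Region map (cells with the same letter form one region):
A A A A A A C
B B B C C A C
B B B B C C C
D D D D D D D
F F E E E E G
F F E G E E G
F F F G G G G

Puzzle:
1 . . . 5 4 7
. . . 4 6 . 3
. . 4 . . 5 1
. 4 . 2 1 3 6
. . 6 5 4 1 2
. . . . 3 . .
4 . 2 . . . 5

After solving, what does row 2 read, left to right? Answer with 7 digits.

row 1, column 3 = 3: row 1 has {1,4,5,7}; col 3 has {2,4,6}; region has {1,4,5} → only 3 remains.
row 1, column 4 = 6: row 1 has {1,3,4,5,7}; col 4 has {2,4,5}; region has {1,3,4,5} → only 6 remains.
row 3, column 5 = 2: row 3 has {1,4,5}; col 5 has {1,3,4,5,6}; region has {1,3,4,5,6,7} → only 2 remains.
row 6, column 3 = 7: row 6 has {3}; col 3 has {2,3,4,6}; region has {1,3,4,5,6} → only 7 remains.
row 6, column 4 = 1: row 6 has {3,7}; col 4 has {2,4,5,6}; region has {2,5} → only 1 remains.
row 6, column 6 = 2: row 6 has {1,3,7}; col 6 has {1,3,4,5}; region has {1,3,4,5,6,7} → only 2 remains.
row 6, column 7 = 4: row 6 has {1,2,3,7}; col 7 has {1,2,3,5,6,7}; region has {1,2,5} → only 4 remains.
row 7, column 5 = 7: row 7 has {2,4,5}; col 5 has {1,2,3,4,5,6}; region has {1,2,4,5} → only 7 remains.
row 7, column 6 = 6: row 7 has {2,4,5,7}; col 6 has {1,2,3,4,5}; region has {1,2,4,5,7} → only 6 remains.
row 1, column 2 = 2: row 1 has {1,3,4,5,6,7}; col 2 has {4}; region has {1,3,4,5,6} → only 2 remains.
row 2, column 6 = 7: row 2 has {3,4,6}; col 6 has {1,2,3,4,5,6}; region has {1,2,3,4,5,6} → only 7 remains.
row 4, column 3 = 5: row 4 has {1,2,3,4,6}; col 3 has {2,3,4,6,7}; region has {1,2,3,4,6} → only 5 remains.
row 7, column 4 = 3: row 7 has {2,4,5,6,7}; col 4 has {1,2,4,5,6}; region has {1,2,4,5,6,7} → only 3 remains.
row 2, column 3 = 1: row 2 has {3,4,6,7}; col 3 has {2,3,4,5,6,7}; region has {4} → only 1 remains.
row 3, column 4 = 7: row 3 has {1,2,4,5}; col 4 has {1,2,3,4,5,6}; region has {1,4} → only 7 remains.
row 4, column 1 = 7: row 4 has {1,2,3,4,5,6}; col 1 has {1,4}; region has {1,2,3,4,5,6} → only 7 remains.
row 5, column 1 = 3: row 5 has {1,2,4,5,6}; col 1 has {1,4,7}; region has {2,4} → only 3 remains.
row 5, column 2 = 7: row 5 has {1,2,3,4,5,6}; col 2 has {2,4}; region has {2,3,4} → only 7 remains.
row 7, column 2 = 1: row 7 has {2,3,4,5,6,7}; col 2 has {2,4,7}; region has {2,3,4,7} → only 1 remains.
row 2, column 2 = 5: row 2 has {1,3,4,6,7}; col 2 has {1,2,4,7}; region has {1,4,7} → only 5 remains.
row 3, column 1 = 6: row 3 has {1,2,4,5,7}; col 1 has {1,3,4,7}; region has {1,4,5,7} → only 6 remains.
row 3, column 2 = 3: row 3 has {1,2,4,5,6,7}; col 2 has {1,2,4,5,7}; region has {1,4,5,6,7} → only 3 remains.
row 6, column 1 = 5: row 6 has {1,2,3,4,7}; col 1 has {1,3,4,6,7}; region has {1,2,3,4,7} → only 5 remains.
row 6, column 2 = 6: row 6 has {1,2,3,4,5,7}; col 2 has {1,2,3,4,5,7}; region has {1,2,3,4,5,7} → only 6 remains.
row 2, column 1 = 2: row 2 has {1,3,4,5,6,7}; col 1 has {1,3,4,5,6,7}; region has {1,3,4,5,6,7} → only 2 remains.

2514673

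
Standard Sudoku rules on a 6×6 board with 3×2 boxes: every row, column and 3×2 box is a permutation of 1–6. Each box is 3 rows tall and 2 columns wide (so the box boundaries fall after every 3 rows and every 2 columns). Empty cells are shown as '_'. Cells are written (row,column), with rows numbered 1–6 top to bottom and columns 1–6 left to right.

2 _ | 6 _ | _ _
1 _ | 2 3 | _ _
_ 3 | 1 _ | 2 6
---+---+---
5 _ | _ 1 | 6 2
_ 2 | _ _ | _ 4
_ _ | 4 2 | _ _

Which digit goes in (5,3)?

5

(2,6) = 5: row 2 has {1,2,3}; col 6 has {2,4,6}; box has {2,6} → only 5 remains.
(3,1) = 4: row 3 has {1,2,3,6}; col 1 has {1,2,5}; box has {1,2,3} → only 4 remains.
(3,4) = 5: row 3 has {1,2,3,4,6}; col 4 has {1,2,3}; box has {1,2,3,6} → only 5 remains.
(4,2) = 4: row 4 has {1,2,5,6}; col 2 has {2,3}; box has {2,5} → only 4 remains.
(4,3) = 3: row 4 has {1,2,4,5,6}; col 3 has {1,2,4,6}; box has {1,2,4} → only 3 remains.
(5,3) = 5: row 5 has {2,4}; col 3 has {1,2,3,4,6}; box has {1,2,3,4} → only 5 remains.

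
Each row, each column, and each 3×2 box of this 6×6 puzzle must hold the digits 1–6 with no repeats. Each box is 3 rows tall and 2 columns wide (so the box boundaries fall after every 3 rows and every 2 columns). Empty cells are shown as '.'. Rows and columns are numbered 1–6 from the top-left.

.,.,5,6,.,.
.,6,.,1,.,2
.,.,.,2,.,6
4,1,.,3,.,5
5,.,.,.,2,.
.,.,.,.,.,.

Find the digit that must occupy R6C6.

4

R2C1 = 3: row 2 has {1,2,6}; col 1 has {4,5}; box has {6} → only 3 remains.
R2C3 = 4: row 2 has {1,2,3,6}; col 3 has {5}; box has {1,2,5,6} → only 4 remains.
R2C5 = 5: row 2 has {1,2,3,4,6}; col 5 has {2}; box has {2,6} → only 5 remains.
R3C1 = 1: row 3 has {2,6}; col 1 has {3,4,5}; box has {3,6} → only 1 remains.
R3C3 = 3: row 3 has {1,2,6}; col 3 has {4,5}; box has {1,2,4,5,6} → only 3 remains.
R3C5 = 4: row 3 has {1,2,3,6}; col 5 has {2,5}; box has {2,5,6} → only 4 remains.
R4C5 = 6: row 4 has {1,3,4,5}; col 5 has {2,4,5}; box has {2,5} → only 6 remains.
R5C2 = 3: row 5 has {2,5}; col 2 has {1,6}; box has {1,4,5} → only 3 remains.
R5C4 = 4: row 5 has {2,3,5}; col 4 has {1,2,3,6}; box has {3} → only 4 remains.
R5C6 = 1: row 5 has {2,3,4,5}; col 6 has {2,5,6}; box has {2,5,6} → only 1 remains.
R6C2 = 2: row 6 has {}; col 2 has {1,3,6}; box has {1,3,4,5} → only 2 remains.
R6C4 = 5: row 6 has {2}; col 4 has {1,2,3,4,6}; box has {3,4} → only 5 remains.
R6C5 = 3: row 6 has {2,5}; col 5 has {2,4,5,6}; box has {1,2,5,6} → only 3 remains.
R6C6 = 4: row 6 has {2,3,5}; col 6 has {1,2,5,6}; box has {1,2,3,5,6} → only 4 remains.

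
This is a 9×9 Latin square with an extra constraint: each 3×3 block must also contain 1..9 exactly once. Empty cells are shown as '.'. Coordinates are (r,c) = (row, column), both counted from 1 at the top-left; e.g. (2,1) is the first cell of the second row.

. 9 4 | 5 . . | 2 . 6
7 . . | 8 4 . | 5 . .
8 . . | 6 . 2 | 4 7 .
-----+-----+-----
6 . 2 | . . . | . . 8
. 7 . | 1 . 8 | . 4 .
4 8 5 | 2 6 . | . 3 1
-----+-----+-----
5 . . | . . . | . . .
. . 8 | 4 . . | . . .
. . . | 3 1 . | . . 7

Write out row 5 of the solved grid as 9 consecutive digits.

(1,8) = 8 (hidden single in row 1).
(2,2) = 2 (hidden single in row 2).
(2,3) = 6 (hidden single in row 2).
(9,3) = 9 (sole candidate).
(5,3) = 3: row 5 has {1,4,7,8}; col 3 has {2,4,5,6,8,9}; box has {2,4,5,6,7,8} → only 3 remains.
(9,1) = 2 (sole candidate).
(3,3) = 1 (sole candidate).
(4,2) = 1 (sole candidate).
(5,1) = 9: row 5 has {1,3,4,7,8}; col 1 has {2,4,5,6,7,8}; box has {1,2,3,4,5,6,7,8} → only 9 remains.
(5,5) = 5: row 5 has {1,3,4,7,8,9}; col 5 has {1,4,6}; box has {1,2,6,8} → only 5 remains.
(5,7) = 6: row 5 has {1,3,4,5,7,8,9}; col 7 has {2,4,5}; box has {1,3,4,8} → only 6 remains.
(5,9) = 2: row 5 has {1,3,4,5,6,7,8,9}; col 9 has {1,6,7,8}; box has {1,3,4,6,8} → only 2 remains.

973158642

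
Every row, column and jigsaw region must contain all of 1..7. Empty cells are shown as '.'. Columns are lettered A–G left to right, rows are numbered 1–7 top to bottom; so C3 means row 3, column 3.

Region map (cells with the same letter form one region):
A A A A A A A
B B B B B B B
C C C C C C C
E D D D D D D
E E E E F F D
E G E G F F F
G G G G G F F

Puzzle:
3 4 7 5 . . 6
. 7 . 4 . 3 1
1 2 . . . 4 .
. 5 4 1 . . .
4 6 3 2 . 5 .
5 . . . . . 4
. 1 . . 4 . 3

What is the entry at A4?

A4 = 7: row 4 has {1,4,5}; col 1 has {1,3,4,5}; region has {2,3,4,5,6} → only 7 remains.

7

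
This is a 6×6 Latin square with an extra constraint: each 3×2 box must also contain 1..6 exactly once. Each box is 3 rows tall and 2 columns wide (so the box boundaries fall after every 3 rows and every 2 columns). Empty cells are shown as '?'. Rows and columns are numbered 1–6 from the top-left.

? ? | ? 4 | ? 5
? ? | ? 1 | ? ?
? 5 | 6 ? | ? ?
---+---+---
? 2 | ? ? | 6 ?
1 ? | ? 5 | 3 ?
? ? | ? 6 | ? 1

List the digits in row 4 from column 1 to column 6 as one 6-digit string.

521364

row 4, column 4 = 3: row 4 has {2,6}; col 4 has {1,4,5,6}; box has {5,6} → only 3 remains.
row 4, column 6 = 4: row 4 has {2,3,6}; col 6 has {1,5}; box has {1,3,6} → only 4 remains.
row 5, column 6 = 2 (sole candidate).
row 6, column 5 = 5 (sole candidate).
row 3, column 4 = 2 (sole candidate).
row 3, column 6 = 3 (sole candidate).
row 4, column 1 = 5: row 4 has {2,3,4,6}; col 1 has {1}; box has {1,2} → only 5 remains.
row 4, column 3 = 1: row 4 has {2,3,4,5,6}; col 3 has {6}; box has {3,5,6} → only 1 remains.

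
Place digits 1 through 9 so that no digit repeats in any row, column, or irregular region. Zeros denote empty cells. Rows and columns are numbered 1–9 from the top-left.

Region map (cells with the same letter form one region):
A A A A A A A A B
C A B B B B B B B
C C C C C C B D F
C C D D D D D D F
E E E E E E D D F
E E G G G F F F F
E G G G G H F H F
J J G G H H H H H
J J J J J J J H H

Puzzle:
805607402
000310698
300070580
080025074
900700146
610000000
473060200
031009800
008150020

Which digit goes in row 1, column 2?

row 1, column 2 = 9: row 1 has {2,4,5,6,7,8}; col 2 has {1,3,7,8}; region has {4,5,6,7,8} → only 9 remains.

9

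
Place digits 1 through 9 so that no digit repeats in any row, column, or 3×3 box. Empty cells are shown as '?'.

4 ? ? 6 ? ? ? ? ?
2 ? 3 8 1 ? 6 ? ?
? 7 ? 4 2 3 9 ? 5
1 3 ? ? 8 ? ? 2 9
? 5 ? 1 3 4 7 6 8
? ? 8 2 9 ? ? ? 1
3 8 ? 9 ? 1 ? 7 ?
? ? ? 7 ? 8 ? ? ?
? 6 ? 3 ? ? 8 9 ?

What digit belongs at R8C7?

R2C2 = 9: row 2 has {1,2,3,6,8}; col 2 has {3,5,6,7,8}; box has {2,3,4,7} → only 9 remains.
R2C8 = 4: row 2 has {1,2,3,6,8,9}; col 8 has {2,6,7,9}; box has {5,6,9} → only 4 remains.
R2C9 = 7: row 2 has {1,2,3,4,6,8,9}; col 9 has {1,5,8,9}; box has {4,5,6,9} → only 7 remains.
R4C4 = 5: row 4 has {1,2,3,8,9}; col 4 has {1,2,3,4,6,7,8,9}; box has {1,2,3,4,8,9} → only 5 remains.
R4C7 = 4: row 4 has {1,2,3,5,8,9}; col 7 has {6,7,8,9}; box has {1,2,6,7,8,9} → only 4 remains.
R5C1 = 9: row 5 has {1,3,4,5,6,7,8}; col 1 has {1,2,3,4}; box has {1,3,5,8} → only 9 remains.
R5C3 = 2: row 5 has {1,3,4,5,6,7,8,9}; col 3 has {3,8}; box has {1,3,5,8,9} → only 2 remains.
R6C2 = 4: row 6 has {1,2,8,9}; col 2 has {3,5,6,7,8,9}; box has {1,2,3,5,8,9} → only 4 remains.
R8C1 = 5: row 8 has {7,8}; col 1 has {1,2,3,4,9}; box has {3,6,8} → only 5 remains.
R9C1 = 7: row 9 has {3,6,8,9}; col 1 has {1,2,3,4,5,9}; box has {3,5,6,8} → only 7 remains.
R1C2 = 1: row 1 has {4,6}; col 2 has {3,4,5,6,7,8,9}; box has {2,3,4,7,9} → only 1 remains.
R1C3 = 5: row 1 has {1,4,6}; col 3 has {2,3,8}; box has {1,2,3,4,7,9} → only 5 remains.
R1C5 = 7: row 1 has {1,4,5,6}; col 5 has {1,2,3,8,9}; box has {1,2,3,4,6,8} → only 7 remains.
R1C6 = 9: row 1 has {1,4,5,6,7}; col 6 has {1,3,4,8}; box has {1,2,3,4,6,7,8} → only 9 remains.
R2C6 = 5: row 2 has {1,2,3,4,6,7,8,9}; col 6 has {1,3,4,8,9}; box has {1,2,3,4,6,7,8,9} → only 5 remains.
R3C3 = 6: row 3 has {2,3,4,5,7,9}; col 3 has {2,3,5,8}; box has {1,2,3,4,5,7,9} → only 6 remains.
R4C3 = 7: row 4 has {1,2,3,4,5,8,9}; col 3 has {2,3,5,6,8}; box has {1,2,3,4,5,8,9} → only 7 remains.
R4C6 = 6: row 4 has {1,2,3,4,5,7,8,9}; col 6 has {1,3,4,5,8,9}; box has {1,2,3,4,5,8,9} → only 6 remains.
R6C1 = 6: row 6 has {1,2,4,8,9}; col 1 has {1,2,3,4,5,7,9}; box has {1,2,3,4,5,7,8,9} → only 6 remains.
R6C6 = 7: row 6 has {1,2,4,6,8,9}; col 6 has {1,3,4,5,6,8,9}; box has {1,2,3,4,5,6,8,9} → only 7 remains.
R7C3 = 4: row 7 has {1,3,7,8,9}; col 3 has {2,3,5,6,7,8}; box has {3,5,6,7,8} → only 4 remains.
R8C2 = 2: row 8 has {5,7,8}; col 2 has {1,3,4,5,6,7,8,9}; box has {3,4,5,6,7,8} → only 2 remains.
R9C3 = 1: row 9 has {3,6,7,8,9}; col 3 has {2,3,4,5,6,7,8}; box has {2,3,4,5,6,7,8} → only 1 remains.
R9C6 = 2: row 9 has {1,3,6,7,8,9}; col 6 has {1,3,4,5,6,7,8,9}; box has {1,3,7,8,9} → only 2 remains.
R9C9 = 4: row 9 has {1,2,3,6,7,8,9}; col 9 has {1,5,7,8,9}; box has {7,8,9} → only 4 remains.
R3C1 = 8: row 3 has {2,3,4,5,6,7,9}; col 1 has {1,2,3,4,5,6,7,9}; box has {1,2,3,4,5,6,7,9} → only 8 remains.
R3C8 = 1: row 3 has {2,3,4,5,6,7,8,9}; col 8 has {2,4,6,7,9}; box has {4,5,6,7,9} → only 1 remains.
R8C3 = 9: row 8 has {2,5,7,8}; col 3 has {1,2,3,4,5,6,7,8}; box has {1,2,3,4,5,6,7,8} → only 9 remains.
R8C8 = 3: row 8 has {2,5,7,8,9}; col 8 has {1,2,4,6,7,9}; box has {4,7,8,9} → only 3 remains.
R8C9 = 6: row 8 has {2,3,5,7,8,9}; col 9 has {1,4,5,7,8,9}; box has {3,4,7,8,9} → only 6 remains.
R9C5 = 5: row 9 has {1,2,3,4,6,7,8,9}; col 5 has {1,2,3,7,8,9}; box has {1,2,3,7,8,9} → only 5 remains.
R1C8 = 8: row 1 has {1,4,5,6,7,9}; col 8 has {1,2,3,4,6,7,9}; box has {1,4,5,6,7,9} → only 8 remains.
R6C8 = 5: row 6 has {1,2,4,6,7,8,9}; col 8 has {1,2,3,4,6,7,8,9}; box has {1,2,4,6,7,8,9} → only 5 remains.
R7C5 = 6: row 7 has {1,3,4,7,8,9}; col 5 has {1,2,3,5,7,8,9}; box has {1,2,3,5,7,8,9} → only 6 remains.
R7C9 = 2: row 7 has {1,3,4,6,7,8,9}; col 9 has {1,4,5,6,7,8,9}; box has {3,4,6,7,8,9} → only 2 remains.
R8C5 = 4: row 8 has {2,3,5,6,7,8,9}; col 5 has {1,2,3,5,6,7,8,9}; box has {1,2,3,5,6,7,8,9} → only 4 remains.
R8C7 = 1: row 8 has {2,3,4,5,6,7,8,9}; col 7 has {4,6,7,8,9}; box has {2,3,4,6,7,8,9} → only 1 remains.

1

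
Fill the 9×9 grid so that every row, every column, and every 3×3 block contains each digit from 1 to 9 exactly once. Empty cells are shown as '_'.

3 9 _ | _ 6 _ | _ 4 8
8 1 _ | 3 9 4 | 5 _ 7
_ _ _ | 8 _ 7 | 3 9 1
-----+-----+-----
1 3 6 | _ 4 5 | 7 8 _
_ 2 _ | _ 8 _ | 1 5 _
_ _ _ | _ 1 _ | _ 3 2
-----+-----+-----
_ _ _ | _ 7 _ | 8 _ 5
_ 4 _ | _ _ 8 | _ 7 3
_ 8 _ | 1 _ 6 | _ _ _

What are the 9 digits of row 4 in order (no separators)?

row 1, column 7 = 2: row 1 has {3,4,6,8,9}; col 7 has {1,3,5,7,8}; box has {1,3,4,5,7,8,9} → only 2 remains.
row 2, column 3 = 2: row 2 has {1,3,4,5,7,8,9}; col 3 has {6}; box has {1,3,8,9} → only 2 remains.
row 2, column 8 = 6: row 2 has {1,2,3,4,5,7,8,9}; col 8 has {3,4,5,7,8,9}; box has {1,2,3,4,5,7,8,9} → only 6 remains.
row 4, column 9 = 9: row 4 has {1,3,4,5,6,7,8}; col 9 has {1,2,3,5,7,8}; box has {1,2,3,5,7,8} → only 9 remains.
row 6, column 6 = 9: row 6 has {1,2,3}; col 6 has {4,5,6,7,8}; box has {1,4,5,8} → only 9 remains.
row 7, column 2 = 6: row 7 has {5,7,8}; col 2 has {1,2,3,4,8,9}; box has {4,8} → only 6 remains.
row 9, column 8 = 2: row 9 has {1,6,8}; col 8 has {3,4,5,6,7,8,9}; box has {3,5,7,8} → only 2 remains.
row 9, column 9 = 4: row 9 has {1,2,6,8}; col 9 has {1,2,3,5,7,8,9}; box has {2,3,5,7,8} → only 4 remains.
row 1, column 4 = 5: row 1 has {2,3,4,6,8,9}; col 4 has {1,3,8}; box has {3,4,6,7,8,9} → only 5 remains.
row 1, column 6 = 1: row 1 has {2,3,4,5,6,8,9}; col 6 has {4,5,6,7,8,9}; box has {3,4,5,6,7,8,9} → only 1 remains.
row 3, column 2 = 5: row 3 has {1,3,7,8,9}; col 2 has {1,2,3,4,6,8,9}; box has {1,2,3,8,9} → only 5 remains.
row 3, column 3 = 4: row 3 has {1,3,5,7,8,9}; col 3 has {2,6}; box has {1,2,3,5,8,9} → only 4 remains.
row 3, column 5 = 2: row 3 has {1,3,4,5,7,8,9}; col 5 has {1,4,6,7,8,9}; box has {1,3,4,5,6,7,8,9} → only 2 remains.
row 4, column 4 = 2: row 4 has {1,3,4,5,6,7,8,9}; col 4 has {1,3,5,8}; box has {1,4,5,8,9} → only 2 remains.

136245789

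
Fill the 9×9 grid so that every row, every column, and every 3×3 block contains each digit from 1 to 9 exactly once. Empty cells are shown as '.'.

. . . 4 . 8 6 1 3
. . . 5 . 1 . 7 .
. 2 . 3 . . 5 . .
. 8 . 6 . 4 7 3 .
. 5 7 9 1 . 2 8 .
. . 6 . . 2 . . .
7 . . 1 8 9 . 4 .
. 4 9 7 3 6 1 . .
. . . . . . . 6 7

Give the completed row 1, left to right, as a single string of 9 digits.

r1c3 = 5: row 1 has {1,3,4,6,8}; col 3 has {6,7,9}; box has {2} → only 5 remains.
r3c6 = 7 (sole candidate).
r3c8 = 9 (sole candidate).
r4c5 = 5 (sole candidate).
r5c6 = 3 (sole candidate).
r6c4 = 8 (sole candidate).
r6c5 = 7 (sole candidate).
r6c8 = 5 (sole candidate).
r7c7 = 3 (sole candidate).
r8c8 = 2 (sole candidate).
r9c4 = 2 (sole candidate).
r9c5 = 4 (sole candidate).
r9c6 = 5 (sole candidate).
r1c1 = 9: row 1 has {1,3,4,5,6,8}; col 1 has {7}; box has {2,5} → only 9 remains.
r1c2 = 7: row 1 has {1,3,4,5,6,8,9}; col 2 has {2,4,5,8}; box has {2,5,9} → only 7 remains.
r1c5 = 2: row 1 has {1,3,4,5,6,7,8,9}; col 5 has {1,3,4,5,7,8}; box has {1,3,4,5,7,8} → only 2 remains.

975428613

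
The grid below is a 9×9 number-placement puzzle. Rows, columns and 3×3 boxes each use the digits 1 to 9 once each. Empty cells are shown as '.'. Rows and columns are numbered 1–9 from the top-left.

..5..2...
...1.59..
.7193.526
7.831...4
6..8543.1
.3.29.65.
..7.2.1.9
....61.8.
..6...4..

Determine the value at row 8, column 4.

5

row 3, column 6 = 8: row 3 has {1,2,3,5,6,7,9}; col 6 has {1,2,4,5}; box has {1,2,3,5,9} → only 8 remains.
row 4, column 6 = 6: row 4 has {1,3,4,7,8}; col 6 has {1,2,4,5,8}; box has {1,2,3,4,5,8,9} → only 6 remains.
row 4, column 7 = 2: row 4 has {1,3,4,6,7,8}; col 7 has {1,3,4,5,6,9}; box has {1,3,4,5,6} → only 2 remains.
row 4, column 8 = 9: row 4 has {1,2,3,4,6,7,8}; col 8 has {2,5,8}; box has {1,2,3,4,5,6} → only 9 remains.
row 5, column 8 = 7: row 5 has {1,3,4,5,6,8}; col 8 has {2,5,8,9}; box has {1,2,3,4,5,6,9} → only 7 remains.
row 6, column 3 = 4: row 6 has {2,3,5,6,9}; col 3 has {1,5,6,7,8}; box has {3,6,7,8} → only 4 remains.
row 6, column 6 = 7: row 6 has {2,3,4,5,6,9}; col 6 has {1,2,4,5,6,8}; box has {1,2,3,4,5,6,8,9} → only 7 remains.
row 6, column 9 = 8: row 6 has {2,3,4,5,6,7,9}; col 9 has {1,4,6,9}; box has {1,2,3,4,5,6,7,9} → only 8 remains.
row 7, column 6 = 3: row 7 has {1,2,7,9}; col 6 has {1,2,4,5,6,7,8}; box has {1,2,6} → only 3 remains.
row 7, column 8 = 6: row 7 has {1,2,3,7,9}; col 8 has {2,5,7,8,9}; box has {1,4,8,9} → only 6 remains.
row 8, column 7 = 7: row 8 has {1,6,8}; col 7 has {1,2,3,4,5,6,9}; box has {1,4,6,8,9} → only 7 remains.
row 9, column 6 = 9: row 9 has {4,6}; col 6 has {1,2,3,4,5,6,7,8}; box has {1,2,3,6} → only 9 remains.
row 9, column 8 = 3: row 9 has {4,6,9}; col 8 has {2,5,6,7,8,9}; box has {1,4,6,7,8,9} → only 3 remains.
row 1, column 7 = 8: row 1 has {2,5}; col 7 has {1,2,3,4,5,6,7,9}; box has {2,5,6,9} → only 8 remains.
row 2, column 8 = 4: row 2 has {1,5,9}; col 8 has {2,3,5,6,7,8,9}; box has {2,5,6,8,9} → only 4 remains.
row 3, column 1 = 4: row 3 has {1,2,3,5,6,7,8,9}; col 1 has {6,7}; box has {1,5,7} → only 4 remains.
row 4, column 2 = 5: row 4 has {1,2,3,4,6,7,8,9}; col 2 has {3,7}; box has {3,4,6,7,8} → only 5 remains.
row 6, column 1 = 1: row 6 has {2,3,4,5,6,7,8,9}; col 1 has {4,6,7}; box has {3,4,5,6,7,8} → only 1 remains.
row 1, column 8 = 1: row 1 has {2,5,8}; col 8 has {2,3,4,5,6,7,8,9}; box has {2,4,5,6,8,9} → only 1 remains.
row 2, column 5 = 7: row 2 has {1,4,5,9}; col 5 has {1,2,3,5,6,9}; box has {1,2,3,5,8,9} → only 7 remains.
row 2, column 9 = 3: row 2 has {1,4,5,7,9}; col 9 has {1,4,6,8,9}; box has {1,2,4,5,6,8,9} → only 3 remains.
row 9, column 5 = 8: row 9 has {3,4,6,9}; col 5 has {1,2,3,5,6,7,9}; box has {1,2,3,6,9} → only 8 remains.
row 1, column 5 = 4: row 1 has {1,2,5,8}; col 5 has {1,2,3,5,6,7,8,9}; box has {1,2,3,5,7,8,9} → only 4 remains.
row 1, column 9 = 7: row 1 has {1,2,4,5,8}; col 9 has {1,3,4,6,8,9}; box has {1,2,3,4,5,6,8,9} → only 7 remains.
row 2, column 3 = 2: row 2 has {1,3,4,5,7,9}; col 3 has {1,4,5,6,7,8}; box has {1,4,5,7} → only 2 remains.
row 5, column 3 = 9: row 5 has {1,3,4,5,6,7,8}; col 3 has {1,2,4,5,6,7,8}; box has {1,3,4,5,6,7,8} → only 9 remains.
row 8, column 3 = 3: row 8 has {1,6,7,8}; col 3 has {1,2,4,5,6,7,8,9}; box has {6,7} → only 3 remains.
row 1, column 4 = 6: row 1 has {1,2,4,5,7,8}; col 4 has {1,2,3,8,9}; box has {1,2,3,4,5,7,8,9} → only 6 remains.
row 2, column 1 = 8: row 2 has {1,2,3,4,5,7,9}; col 1 has {1,4,6,7}; box has {1,2,4,5,7} → only 8 remains.
row 2, column 2 = 6: row 2 has {1,2,3,4,5,7,8,9}; col 2 has {3,5,7}; box has {1,2,4,5,7,8} → only 6 remains.
row 5, column 2 = 2: row 5 has {1,3,4,5,6,7,8,9}; col 2 has {3,5,6,7}; box has {1,3,4,5,6,7,8,9} → only 2 remains.
row 7, column 1 = 5: row 7 has {1,2,3,6,7,9}; col 1 has {1,4,6,7,8}; box has {3,6,7} → only 5 remains.
row 7, column 4 = 4: row 7 has {1,2,3,5,6,7,9}; col 4 has {1,2,3,6,8,9}; box has {1,2,3,6,8,9} → only 4 remains.
row 8, column 4 = 5: row 8 has {1,3,6,7,8}; col 4 has {1,2,3,4,6,8,9}; box has {1,2,3,4,6,8,9} → only 5 remains.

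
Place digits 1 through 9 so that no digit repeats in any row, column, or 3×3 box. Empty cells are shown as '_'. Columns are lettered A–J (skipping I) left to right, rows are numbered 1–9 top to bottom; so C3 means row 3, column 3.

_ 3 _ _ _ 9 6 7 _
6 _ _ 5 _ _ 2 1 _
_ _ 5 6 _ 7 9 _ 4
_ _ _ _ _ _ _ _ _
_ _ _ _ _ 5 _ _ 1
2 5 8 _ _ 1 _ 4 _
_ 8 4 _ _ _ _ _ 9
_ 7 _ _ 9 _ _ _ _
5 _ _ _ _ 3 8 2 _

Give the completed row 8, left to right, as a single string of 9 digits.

172896453

J1 = 5 (hidden single in row 1).
C2 = 7 (hidden single in row 2).
B2 = 9 (hidden single in row 2).
D6 = 9 (hidden single in row 6).
C9 = 9 (hidden single in row 9).
B3 = 2 (hidden single in column 2).
C1 = 1 (sole candidate).
A3 = 8 (sole candidate).
H3 = 3 (sole candidate).
A1 = 4 (sole candidate).
J2 = 8 (sole candidate).
E3 = 1 (sole candidate).
F2 = 4 (sole candidate).
E2 = 3 (sole candidate).
C8 = 2: in column 3, 2 can only go here (every other open cell in that column sees a 2).
E7 = 5 (hidden single in column 5).
H7 = 6 (sole candidate).
H8 = 5: row 8 has {2,7,9}; col 8 has {1,2,3,4,6,7}; box has {2,6,8,9} → only 5 remains.
J8 = 3: row 8 has {2,5,7,9}; col 9 has {1,4,5,8,9}; box has {2,5,6,8,9} → only 3 remains.
J9 = 7 (sole candidate).
J6 = 6 (sole candidate).
F7 = 2 (sole candidate).
G7 = 1 (sole candidate).
A8 = 1: row 8 has {2,3,5,7,9}; col 1 has {2,4,5,6,8}; box has {2,4,5,7,8,9} → only 1 remains.
G8 = 4: row 8 has {1,2,3,5,7,9}; col 7 has {1,2,6,8,9}; box has {1,2,3,5,6,7,8,9} → only 4 remains.
B9 = 6 (sole candidate).
E9 = 4 (sole candidate).
J4 = 2 (sole candidate).
B5 = 4 (sole candidate).
E6 = 7 (sole candidate).
G6 = 3 (sole candidate).
A7 = 3 (sole candidate).
D7 = 7 (sole candidate).
D8 = 8: row 8 has {1,2,3,4,5,7,9}; col 4 has {5,6,7,9}; box has {2,3,4,5,7,9} → only 8 remains.
F8 = 6: row 8 has {1,2,3,4,5,7,8,9}; col 6 has {1,2,3,4,5,7,9}; box has {2,3,4,5,7,8,9} → only 6 remains.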